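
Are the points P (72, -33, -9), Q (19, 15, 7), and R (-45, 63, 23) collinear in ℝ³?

PQ = (-53, 48, 16), PR = (-117, 96, 32).
PQ × PR = (0, -176, 528).
The cross product is nonzero, so the points do not lie on one line.

No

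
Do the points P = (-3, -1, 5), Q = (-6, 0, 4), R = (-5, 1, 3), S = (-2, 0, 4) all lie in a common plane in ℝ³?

With P as base: PQ = (-3, 1, -1), PR = (-2, 2, -2), PS = (1, 1, -1).
PR × PS = (0, -4, -4).
PQ · (PR × PS) = 0.
The scalar triple product vanishes, so the four points are coplanar.

Yes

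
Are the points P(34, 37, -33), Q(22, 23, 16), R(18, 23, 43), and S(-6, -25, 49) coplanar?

No

With P as base: PQ = (-12, -14, 49), PR = (-16, -14, 76), PS = (-40, -62, 82).
PR × PS = (3564, -1728, 432).
PQ · (PR × PS) = 2592.
Since 2592 ≠ 0, the four points are not coplanar.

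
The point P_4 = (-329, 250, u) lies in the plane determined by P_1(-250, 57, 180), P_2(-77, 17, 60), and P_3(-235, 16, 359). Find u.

-647

Coplanarity requires P_1P_2 · (P_1P_3 × P_1P_4) = 0.
P_1P_2 = (173, -40, -120), P_1P_3 = (15, -41, 179); the triple product is linear in u with coefficient -6493 and constant term -4200971.
Setting it to zero: u = -647.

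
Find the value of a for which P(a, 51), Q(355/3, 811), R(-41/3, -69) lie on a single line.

The three points are collinear iff det[PQ; PR] = 0.
This determinant is linear in a: (880)a + (-11440/3) = 0, so a = 13/3.

13/3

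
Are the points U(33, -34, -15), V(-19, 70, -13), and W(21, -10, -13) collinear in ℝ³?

UV = (-52, 104, 2), UW = (-12, 24, 2).
Comparing components 2 and 3: (104)(2) − (2)(24) = 160 ≠ 0, so UV and UW are not parallel and the points are not collinear.

No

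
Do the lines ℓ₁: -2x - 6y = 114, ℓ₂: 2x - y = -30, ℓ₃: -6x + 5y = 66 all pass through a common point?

Yes

Intersecting ℓ₁ and ℓ₂: solving the 2×2 system gives (x, y) = (-21, -12).
Substitute into ℓ₃: (-6)(-21) + (5)(-12) = 66.
This equals 66, so (-21, -12) lies on all three lines and they are concurrent.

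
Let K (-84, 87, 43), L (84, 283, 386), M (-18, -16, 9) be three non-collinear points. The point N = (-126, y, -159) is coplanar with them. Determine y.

The plane through K, L, M has equation 28665x + 28350y − 30240z = -1241730.
Substituting N: (28350)y + (1196370) = -1241730, so y = -86.

-86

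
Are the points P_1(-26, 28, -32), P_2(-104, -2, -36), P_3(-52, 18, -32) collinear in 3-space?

No

P_1P_2 = (-78, -30, -4), P_1P_3 = (-26, -10, 0).
P_1P_2 × P_1P_3 = (-40, 104, 0).
The cross product is nonzero, so the points do not lie on one line.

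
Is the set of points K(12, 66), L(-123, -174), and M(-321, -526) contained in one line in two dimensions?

KL = (-135, -240), KM = (-333, -592).
det[KL; KM] = (-135)(-592) − (-240)(-333) = 0.
The determinant is zero, so the points are collinear.

Yes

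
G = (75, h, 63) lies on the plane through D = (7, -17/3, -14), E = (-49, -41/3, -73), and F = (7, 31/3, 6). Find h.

25/3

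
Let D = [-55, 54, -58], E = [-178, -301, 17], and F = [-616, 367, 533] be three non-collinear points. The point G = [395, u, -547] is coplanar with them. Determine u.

-313

Coplanarity requires DE · (DF × DG) = 0.
DE = (-123, -355, 75), DF = (-561, 313, 591); the triple product is linear in u with coefficient 30618 and constant term 9583434.
Setting it to zero: u = -313.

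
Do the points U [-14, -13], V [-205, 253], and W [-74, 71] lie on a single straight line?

No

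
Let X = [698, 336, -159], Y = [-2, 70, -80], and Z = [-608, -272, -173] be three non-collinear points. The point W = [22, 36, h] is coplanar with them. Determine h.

The plane through X, Y, Z has equation 51756x − 112974y + 78204z = -14268012.
Substituting W: (78204)h + (-2928432) = -14268012, so h = -145.

-145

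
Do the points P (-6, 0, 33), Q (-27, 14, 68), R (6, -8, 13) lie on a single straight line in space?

Yes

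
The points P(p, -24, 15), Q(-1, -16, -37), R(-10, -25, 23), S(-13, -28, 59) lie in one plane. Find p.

Coplanarity ⇔ det[PQ; PR; PS] = 0.
Expanding, this is linear in p: (144)p + (1296) = 0.
So p = -9.

-9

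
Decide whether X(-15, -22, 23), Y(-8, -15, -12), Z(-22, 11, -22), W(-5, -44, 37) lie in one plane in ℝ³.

Yes

A normal to the plane through X, Y, Z is n = XY × XZ = (840, 560, 280).
The plane has equation n·P = -18480. For W: n·W = -18480.
Equal, so W lies in the plane and all four are coplanar.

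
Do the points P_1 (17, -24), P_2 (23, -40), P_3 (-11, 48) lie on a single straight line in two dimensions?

P_1P_2 = (6, -16), P_1P_3 = (-28, 72).
If collinear, P_1P_3 would be a scalar multiple of P_1P_2. But (6)·(72) ≠ (-16)·(-28) (difference -16), so they are not parallel; the points are not collinear.

No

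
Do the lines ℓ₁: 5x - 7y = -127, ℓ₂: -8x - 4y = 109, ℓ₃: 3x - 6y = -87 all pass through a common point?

No

Intersecting ℓ₁ and ℓ₂: solving the 2×2 system gives (x, y) = (-1271/76, 471/76).
Substitute into ℓ₃: (3)(-1271/76) + (-6)(471/76) = -6639/76.
But ℓ₃ requires -87 ≠ -6639/76, so the three lines have no common point.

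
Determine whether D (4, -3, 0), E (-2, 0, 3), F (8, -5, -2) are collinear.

Yes

DE = (-6, 3, 3), DF = (4, -2, -2).
Each component of DF is -2/3 times the corresponding component of DE, so DF = -2/3·DE and the points are collinear.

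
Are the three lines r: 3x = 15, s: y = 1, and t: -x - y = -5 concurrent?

Intersecting r and s: solving the 2×2 system gives (x, y) = (5, 1).
Substitute into t: (-1)(5) + (-1)(1) = -6.
But t requires -5 ≠ -6, so the three lines have no common point.

No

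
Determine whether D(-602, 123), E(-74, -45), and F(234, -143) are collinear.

DE = (528, -168), DF = (836, -266).
Twice the signed area of △DEF is (528)(-266) − (-168)(836) = 0.
The triangle is degenerate (zero area), so the points are collinear.

Yes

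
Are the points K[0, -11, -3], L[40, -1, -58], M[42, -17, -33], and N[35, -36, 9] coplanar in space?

No

The four points are coplanar iff the 3×3 determinant with rows KL, KM, KN is zero.
Rows: (40, 10, -55), (42, -6, -30), (35, -25, 12).
Expanding along the first row: (40)(-822) − (10)(1554) + (-55)(-840) = -2220.
Nonzero ⇒ not coplanar.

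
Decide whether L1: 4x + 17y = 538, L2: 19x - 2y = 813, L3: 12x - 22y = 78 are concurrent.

The three lines meet at one point iff the augmented coefficient matrix [aᵢ bᵢ cᵢ] has rank < 3, i.e. its determinant vanishes.
Here the determinant is -394.
Nonzero, so no common point exists.

No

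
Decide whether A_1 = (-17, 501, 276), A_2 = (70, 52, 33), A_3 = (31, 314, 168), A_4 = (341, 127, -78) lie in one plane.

The four points are coplanar iff the 3×3 determinant with rows A_1A_2, A_1A_3, A_1A_4 is zero.
Rows: (87, -449, -243), (48, -187, -108), (358, -374, -354).
Expanding along the first row: (87)(25806) − (-449)(21672) + (-243)(48994) = 70308.
Nonzero ⇒ not coplanar.

No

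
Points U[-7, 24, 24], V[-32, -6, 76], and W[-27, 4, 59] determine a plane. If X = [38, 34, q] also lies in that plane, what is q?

3

Coplanarity requires UV · (UW × UX) = 0.
UV = (-25, -30, 52), UW = (-20, -20, 35); the triple product is linear in q with coefficient -100 and constant term 300.
Setting it to zero: q = 3.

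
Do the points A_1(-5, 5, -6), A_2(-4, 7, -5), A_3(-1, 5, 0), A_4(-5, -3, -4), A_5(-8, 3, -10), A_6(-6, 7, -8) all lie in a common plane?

Yes

The plane through A_1, A_2, A_3 has normal n = A_1A_2 × A_1A_3 = (12, -2, -8) and equation n·P = -22.
Checking the remaining points: n·A_4 = -22, n·A_5 = -22, n·A_6 = -22.
All equal -22, so all 6 points lie in one plane.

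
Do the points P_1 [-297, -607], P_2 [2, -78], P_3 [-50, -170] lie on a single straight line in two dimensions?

P_1P_2 = (299, 529), P_1P_3 = (247, 437).
Checking proportionality: P_1P_3 = 19/23·P_1P_2, so the vectors are parallel and the points are collinear.

Yes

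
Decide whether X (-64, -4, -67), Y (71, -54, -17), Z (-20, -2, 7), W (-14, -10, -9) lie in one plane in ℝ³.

A normal to the plane through X, Y, Z is n = XY × XZ = (-3800, -7790, 2470).
The plane has equation n·P = 108870. For W: n·W = 108870.
Equal, so W lies in the plane and all four are coplanar.

Yes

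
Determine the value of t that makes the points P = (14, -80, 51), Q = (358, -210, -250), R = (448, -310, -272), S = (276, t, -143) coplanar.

Coplanarity ⇔ det[PQ; PR; PS] = 0.
Expanding, this is linear in t: (-19522)t + (-4294840) = 0.
So t = -220.

-220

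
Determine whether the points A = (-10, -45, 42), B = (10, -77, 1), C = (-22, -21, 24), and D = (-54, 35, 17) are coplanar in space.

The four points are coplanar iff the 3×3 determinant with rows AB, AC, AD is zero.
Rows: (20, -32, -41), (-12, 24, -18), (-44, 80, -25).
Expanding along the first row: (20)(840) − (-32)(-492) + (-41)(96) = -2880.
Nonzero ⇒ not coplanar.

No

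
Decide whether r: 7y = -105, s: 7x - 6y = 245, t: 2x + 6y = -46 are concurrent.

Lines aᵢx + bᵢy = cᵢ with pairwise distinct directions are concurrent exactly when det[aᵢ bᵢ cᵢ] = 0.
Here the determinant is 14.
Nonzero, so no common point exists.

No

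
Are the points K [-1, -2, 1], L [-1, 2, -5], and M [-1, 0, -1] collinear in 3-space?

KL = (0, 4, -6), KM = (0, 2, -2).
KL × KM = (4, 0, 0).
The cross product is nonzero, so the points do not lie on one line.

No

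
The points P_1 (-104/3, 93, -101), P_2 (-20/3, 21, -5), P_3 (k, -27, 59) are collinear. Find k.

12

Collinearity requires P_1P_2 × P_1P_3 = 0; each component is linear in k.
The y-component gives (96)k + (-1152) = 0, so k = 12.
The remaining components then also vanish.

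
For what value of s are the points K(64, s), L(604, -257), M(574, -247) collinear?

The three points are collinear iff det[KL; KM] = 0.
This determinant is linear in s: (-30)s + (-2310) = 0, so s = -77.

-77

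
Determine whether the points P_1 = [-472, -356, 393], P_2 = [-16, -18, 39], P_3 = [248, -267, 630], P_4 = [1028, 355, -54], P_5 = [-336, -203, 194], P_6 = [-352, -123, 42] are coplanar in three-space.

Yes

The plane through P_1, P_2, P_3 has normal n = P_1P_2 × P_1P_3 = (111612, -362952, -202776) and equation n·P = -3160920.
Checking the remaining points: n·P_4 = -3160920, n·P_5 = -3160920, n·P_6 = -3160920.
All equal -3160920, so all 6 points lie in one plane.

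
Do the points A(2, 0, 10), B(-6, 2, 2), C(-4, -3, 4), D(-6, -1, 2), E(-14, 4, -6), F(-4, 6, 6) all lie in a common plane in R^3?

No

The plane through A, B, C has normal n = AB × AC = (-36, 0, 36) and equation n·P = 288.
Checking the remaining points: n·D = 288, n·E = 288, n·F = 360.
Since n·F = 360 ≠ 288, F is off the plane and the points are not all coplanar.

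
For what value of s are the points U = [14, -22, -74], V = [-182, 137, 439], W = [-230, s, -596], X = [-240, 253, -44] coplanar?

302

Coplanarity ⇔ det[UV; UW; UX] = 0.
Expanding, this is linear in s: (124422)s + (-37575444) = 0.
So s = 302.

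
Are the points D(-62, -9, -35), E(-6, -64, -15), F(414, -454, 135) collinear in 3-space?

DE = (56, -55, 20), DF = (476, -445, 170).
DE × DF = (-450, 0, 1260).
The cross product is nonzero, so the points do not lie on one line.

No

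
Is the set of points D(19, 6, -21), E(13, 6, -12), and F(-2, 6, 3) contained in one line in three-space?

No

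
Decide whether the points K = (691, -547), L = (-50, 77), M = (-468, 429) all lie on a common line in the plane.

Yes

KL = (-741, 624), KM = (-1159, 976).
det[KL; KM] = (-741)(976) − (624)(-1159) = 0.
The determinant is zero, so the points are collinear.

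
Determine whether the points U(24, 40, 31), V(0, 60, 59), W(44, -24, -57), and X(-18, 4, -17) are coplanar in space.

Yes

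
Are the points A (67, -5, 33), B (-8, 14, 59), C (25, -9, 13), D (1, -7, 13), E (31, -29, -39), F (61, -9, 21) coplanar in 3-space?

The plane through A, B, C has normal n = AB × AC = (-276, -2592, 1098) and equation n·P = 30702.
Checking the remaining points: n·D = 32142, n·E = 23790, n·F = 29550.
Since n·D = 32142 ≠ 30702, D is off the plane and the points are not all coplanar.

No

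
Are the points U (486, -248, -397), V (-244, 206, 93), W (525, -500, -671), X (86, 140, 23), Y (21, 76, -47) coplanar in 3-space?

The plane through U, V, W has normal n = UV × UW = (-916, -180910, 166254) and equation n·P = -21582334.
Checking the remaining points: n·X = -21582334, n·Y = -21582334.
All equal -21582334, so all 5 points lie in one plane.

Yes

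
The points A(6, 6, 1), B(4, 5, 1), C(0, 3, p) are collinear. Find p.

1

Collinearity requires AB × AC = 0; each component is linear in p.
The x-component gives (-1)p + (1) = 0, so p = 1.
The remaining components then also vanish.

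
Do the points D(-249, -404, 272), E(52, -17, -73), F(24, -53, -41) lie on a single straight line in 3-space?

No

DE = (301, 387, -345), DF = (273, 351, -313).
Comparing components 2 and 3: (387)(-313) − (-345)(351) = -36 ≠ 0, so DE and DF are not parallel and the points are not collinear.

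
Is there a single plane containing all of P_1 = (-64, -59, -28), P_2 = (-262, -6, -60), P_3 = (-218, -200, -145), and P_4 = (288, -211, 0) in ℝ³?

No

With P_1 as base: P_1P_2 = (-198, 53, -32), P_1P_3 = (-154, -141, -117), P_1P_4 = (352, -152, 28).
P_1P_3 × P_1P_4 = (-21732, -36872, 73040).
P_1P_2 · (P_1P_3 × P_1P_4) = 11440.
Since 11440 ≠ 0, the four points are not coplanar.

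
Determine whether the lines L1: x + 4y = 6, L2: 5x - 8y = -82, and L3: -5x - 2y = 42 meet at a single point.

Yes

Lines aᵢx + bᵢy = cᵢ with pairwise distinct directions are concurrent exactly when det[aᵢ bᵢ cᵢ] = 0.
Here the determinant is 0.
It vanishes, so the lines are concurrent at (-10, 4).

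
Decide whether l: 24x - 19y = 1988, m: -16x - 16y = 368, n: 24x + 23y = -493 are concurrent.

The three lines meet at one point iff the augmented coefficient matrix [aᵢ bᵢ cᵢ] has rank < 3, i.e. its determinant vanishes.
Here the determinant is 48.
Nonzero, so no common point exists.

No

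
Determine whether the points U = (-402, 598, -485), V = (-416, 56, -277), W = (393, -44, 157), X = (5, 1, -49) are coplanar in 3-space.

No

The four points are coplanar iff the 3×3 determinant with rows UV, UW, UX is zero.
Rows: (-14, -542, 208), (795, -642, 642), (407, -597, 436).
Expanding along the first row: (-14)(103362) − (-542)(85326) + (208)(-213321) = 428856.
Nonzero ⇒ not coplanar.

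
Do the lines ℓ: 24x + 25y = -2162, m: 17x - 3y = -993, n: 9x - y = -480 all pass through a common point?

No

Intersecting ℓ and m: solving the 2×2 system gives (x, y) = (-63, -26).
Substitute into n: (9)(-63) + (-1)(-26) = -541.
But n requires -480 ≠ -541, so the three lines have no common point.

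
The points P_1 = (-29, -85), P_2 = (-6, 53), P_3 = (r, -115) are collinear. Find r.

The three points are collinear iff det[P_1P_2; P_1P_3] = 0.
This determinant is linear in r: (-138)r + (-4692) = 0, so r = -34.

-34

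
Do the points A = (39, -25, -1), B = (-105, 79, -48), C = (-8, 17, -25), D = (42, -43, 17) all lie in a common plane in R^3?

Yes

A normal to the plane through A, B, C is n = AB × AC = (-522, -1247, -1160).
The plane has equation n·P = 11977. For D: n·D = 11977.
Equal, so D lies in the plane and all four are coplanar.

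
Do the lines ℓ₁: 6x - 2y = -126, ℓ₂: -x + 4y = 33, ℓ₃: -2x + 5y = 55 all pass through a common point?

No

Intersecting ℓ₁ and ℓ₂: solving the 2×2 system gives (x, y) = (-219/11, 36/11).
Substitute into ℓ₃: (-2)(-219/11) + (5)(36/11) = 618/11.
But ℓ₃ requires 55 ≠ 618/11, so the three lines have no common point.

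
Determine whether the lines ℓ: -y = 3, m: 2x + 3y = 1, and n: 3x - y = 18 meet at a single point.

Yes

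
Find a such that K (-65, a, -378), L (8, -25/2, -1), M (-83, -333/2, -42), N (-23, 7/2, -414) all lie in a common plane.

Coplanarity ⇔ det[KL; KM; KN] = 0.
Expanding, this is linear in a: (36312)a + (2796024) = 0.
So a = -77.

-77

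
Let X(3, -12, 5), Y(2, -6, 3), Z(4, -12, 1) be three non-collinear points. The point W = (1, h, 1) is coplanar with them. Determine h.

0

Coplanarity requires XY · (XZ × XW) = 0.
XY = (-1, 6, -2), XZ = (1, 0, -4); the triple product is linear in h with coefficient -6 and constant term 0.
Setting it to zero: h = 0.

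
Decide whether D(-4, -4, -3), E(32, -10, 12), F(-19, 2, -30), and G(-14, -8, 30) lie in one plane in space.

No

The four points are coplanar iff the 3×3 determinant with rows DE, DF, DG is zero.
Rows: (36, -6, 15), (-15, 6, -27), (-10, -4, 33).
Expanding along the first row: (36)(90) − (-6)(-765) + (15)(120) = 450.
Nonzero ⇒ not coplanar.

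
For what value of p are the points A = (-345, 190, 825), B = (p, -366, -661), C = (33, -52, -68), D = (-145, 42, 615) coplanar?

471

Normal to plane ACD: n = (-81344, -99220, -7544); plane equation n·P = 2988080.
Requiring n·B = 2988080: (-81344)p + (41301104) = 2988080.
So p = 471.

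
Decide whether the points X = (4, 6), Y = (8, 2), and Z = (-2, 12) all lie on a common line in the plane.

Yes

XY = (4, -4), XZ = (-6, 6).
det[XY; XZ] = (4)(6) − (-4)(-6) = 0.
The determinant is zero, so the points are collinear.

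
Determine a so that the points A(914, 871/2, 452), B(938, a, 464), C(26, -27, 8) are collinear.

448

Direction AC = (-888, -925/2, -444). From the x-coordinate of B, the parameter along the line is τ = (938 − 914)/(-888) = -1/37.
Then a = 871/2 + (-1/37)·(-925/2) = 448.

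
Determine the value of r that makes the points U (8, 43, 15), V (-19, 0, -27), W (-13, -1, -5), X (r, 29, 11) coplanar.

Normal to plane UVW: n = (-988, 342, 285); plane equation n·P = 11077.
Requiring n·X = 11077: (-988)r + (13053) = 11077.
So r = 2.

2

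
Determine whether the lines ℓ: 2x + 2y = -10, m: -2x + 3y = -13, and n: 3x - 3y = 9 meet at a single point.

The three lines meet at one point iff the augmented coefficient matrix [aᵢ bᵢ cᵢ] has rank < 3, i.e. its determinant vanishes.
Here the determinant is -36.
Nonzero, so no common point exists.

No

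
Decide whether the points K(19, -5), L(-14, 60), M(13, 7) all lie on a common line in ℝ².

No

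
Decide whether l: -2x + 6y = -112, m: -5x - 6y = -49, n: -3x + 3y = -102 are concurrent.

Yes

Lines aᵢx + bᵢy = cᵢ with pairwise distinct directions are concurrent exactly when det[aᵢ bᵢ cᵢ] = 0.
Here the determinant is 0.
It vanishes, so the lines are concurrent at (23, -11).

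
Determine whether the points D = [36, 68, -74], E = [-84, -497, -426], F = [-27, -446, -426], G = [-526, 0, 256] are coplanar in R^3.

No

With D as base: DE = (-120, -565, -352), DF = (-63, -514, -352), DG = (-562, -68, 330).
DF × DG = (-193556, 218614, -284584).
DE · (DF × DG) = -116622.
Since -116622 ≠ 0, the four points are not coplanar.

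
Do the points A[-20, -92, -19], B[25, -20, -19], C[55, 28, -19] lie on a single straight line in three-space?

Yes

AB = (45, 72, 0), AC = (75, 120, 0).
Each component of AC is 5/3 times the corresponding component of AB, so AC = 5/3·AB and the points are collinear.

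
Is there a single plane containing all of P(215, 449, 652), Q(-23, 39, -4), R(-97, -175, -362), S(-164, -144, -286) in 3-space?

Yes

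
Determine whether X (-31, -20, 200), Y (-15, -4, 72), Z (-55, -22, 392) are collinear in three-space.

No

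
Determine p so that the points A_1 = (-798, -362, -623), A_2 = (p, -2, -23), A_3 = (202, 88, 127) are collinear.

Collinearity requires A_1A_2 × A_1A_3 = 0; each component is linear in p.
The y-component gives (-750)p + (1500) = 0, so p = 2.
The remaining components then also vanish.

2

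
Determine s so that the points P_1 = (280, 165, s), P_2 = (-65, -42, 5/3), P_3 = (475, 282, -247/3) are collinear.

Collinearity requires P_1P_2 × P_1P_3 = 0; each component is linear in s.
The x-component gives (324)s + (16848) = 0, so s = -52.
The remaining components then also vanish.

-52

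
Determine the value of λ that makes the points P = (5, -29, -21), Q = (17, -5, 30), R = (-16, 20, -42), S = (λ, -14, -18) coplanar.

The points are coplanar iff PQ · (PR × PS) = 0.
Expanding, this is linear in λ: (-3003)λ + (6006) = 0.
So λ = 2.

2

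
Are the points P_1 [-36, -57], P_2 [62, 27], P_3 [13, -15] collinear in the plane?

Yes

P_1P_2 = (98, 84), P_1P_3 = (49, 42).
det[P_1P_2; P_1P_3] = (98)(42) − (84)(49) = 0.
The determinant is zero, so the points are collinear.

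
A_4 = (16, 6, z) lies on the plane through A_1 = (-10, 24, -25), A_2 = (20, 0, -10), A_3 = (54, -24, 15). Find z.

Coplanarity requires A_1A_2 · (A_1A_3 × A_1A_4) = 0.
A_1A_2 = (30, -24, 15), A_1A_3 = (64, -48, 40); the triple product is linear in z with coefficient 96 and constant term 480.
Setting it to zero: z = -5.

-5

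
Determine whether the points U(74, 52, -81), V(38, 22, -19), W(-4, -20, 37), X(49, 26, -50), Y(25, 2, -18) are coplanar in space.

The plane through U, V, W has normal n = UV × UW = (924, -588, 252) and equation n·P = 17388.
Checking the remaining points: n·X = 17388, n·Y = 17388.
All equal 17388, so all 5 points lie in one plane.

Yes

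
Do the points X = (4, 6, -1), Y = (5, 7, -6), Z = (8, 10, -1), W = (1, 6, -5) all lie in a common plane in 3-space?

No

With X as base: XY = (1, 1, -5), XZ = (4, 4, 0), XW = (-3, 0, -4).
XZ × XW = (-16, 16, 12).
XY · (XZ × XW) = -60.
Since -60 ≠ 0, the four points are not coplanar.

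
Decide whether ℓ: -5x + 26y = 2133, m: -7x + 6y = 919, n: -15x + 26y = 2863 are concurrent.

The three lines meet at one point iff the augmented coefficient matrix [aᵢ bᵢ cᵢ] has rank < 3, i.e. its determinant vanishes.
Here the determinant is 0.
It vanishes, so the lines are concurrent at (-73, 68).

Yes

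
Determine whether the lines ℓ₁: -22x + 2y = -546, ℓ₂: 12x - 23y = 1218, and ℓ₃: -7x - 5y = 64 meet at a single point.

The three lines meet at one point iff the augmented coefficient matrix [aᵢ bᵢ cᵢ] has rank < 3, i.e. its determinant vanishes.
Here the determinant is 482.
Nonzero, so no common point exists.

No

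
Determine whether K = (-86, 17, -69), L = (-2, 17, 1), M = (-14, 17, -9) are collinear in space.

Yes

KL = (84, 0, 70), KM = (72, 0, 60).
Each component of KM is 6/7 times the corresponding component of KL, so KM = 6/7·KL and the points are collinear.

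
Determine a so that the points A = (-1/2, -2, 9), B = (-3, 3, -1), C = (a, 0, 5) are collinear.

-3/2

Collinearity requires AB × AC = 0; each component is linear in a.
The y-component gives (-10)a + (-15) = 0, so a = -3/2.
The remaining components then also vanish.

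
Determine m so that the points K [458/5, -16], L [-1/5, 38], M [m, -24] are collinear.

526/5

Collinearity: (M − K) must be parallel to (L − K) = (-459/5, 54).
Cross-multiplying the components: (m − 458/5)·(54) = (-8)·(-459/5).
Solving gives m = 526/5.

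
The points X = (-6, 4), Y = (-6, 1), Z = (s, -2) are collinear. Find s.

Collinearity: (Z − X) must be parallel to (Y − X) = (0, -3).
Cross-multiplying the components: (s − (-6))·(-3) = (-6)·(0).
Solving gives s = -6.

-6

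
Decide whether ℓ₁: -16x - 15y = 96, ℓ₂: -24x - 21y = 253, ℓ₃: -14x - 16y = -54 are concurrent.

No

The three lines meet at one point iff the augmented coefficient matrix [aᵢ bᵢ cᵢ] has rank < 3, i.e. its determinant vanishes.
Here the determinant is -1702.
Nonzero, so no common point exists.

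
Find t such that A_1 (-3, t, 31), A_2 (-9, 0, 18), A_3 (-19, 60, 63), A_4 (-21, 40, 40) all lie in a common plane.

4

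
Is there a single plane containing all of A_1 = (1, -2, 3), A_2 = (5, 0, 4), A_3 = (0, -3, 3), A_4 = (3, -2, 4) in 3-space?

The four points are coplanar iff the 3×3 determinant with rows A_1A_2, A_1A_3, A_1A_4 is zero.
Rows: (4, 2, 1), (-1, -1, 0), (2, 0, 1).
Expanding along the first row: (4)(-1) − (2)(-1) + (1)(2) = 0.
Zero determinant ⇒ coplanar.

Yes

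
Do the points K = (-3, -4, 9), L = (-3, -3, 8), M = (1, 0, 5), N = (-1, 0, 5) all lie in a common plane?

Yes

The four points are coplanar iff the 3×3 determinant with rows KL, KM, KN is zero.
Rows: (0, 1, -1), (4, 4, -4), (2, 4, -4).
Expanding along the first row: (0)(0) − (1)(-8) + (-1)(8) = 0.
Zero determinant ⇒ coplanar.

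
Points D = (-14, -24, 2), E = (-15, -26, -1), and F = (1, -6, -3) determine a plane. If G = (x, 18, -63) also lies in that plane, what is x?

31

A normal to the plane is n = DE × DF = (64, -50, 12).
G lies in the plane iff n · DG = 0.
This gives (64)x + (-1984) = 0, so x = 31.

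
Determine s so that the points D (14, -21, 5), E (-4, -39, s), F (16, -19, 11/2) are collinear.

1/2

Collinearity requires DE × DF = 0; each component is linear in s.
The x-component gives (-2)s + (1) = 0, so s = 1/2.
The remaining components then also vanish.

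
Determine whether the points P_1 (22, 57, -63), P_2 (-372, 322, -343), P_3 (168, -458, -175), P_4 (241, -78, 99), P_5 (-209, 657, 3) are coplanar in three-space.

The plane through P_1, P_2, P_3 has normal n = P_1P_2 × P_1P_3 = (-173880, -85008, 164220) and equation n·P = -19016676.
Checking the remaining points: n·P_4 = -19016676, n·P_5 = -19016676.
All equal -19016676, so all 5 points lie in one plane.

Yes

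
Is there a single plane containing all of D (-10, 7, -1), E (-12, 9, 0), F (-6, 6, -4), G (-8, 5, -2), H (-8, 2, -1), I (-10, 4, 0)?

The plane through D, E, F has normal n = DE × DF = (-5, -2, -6) and equation n·P = 42.
Checking the remaining points: n·G = 42, n·H = 42, n·I = 42.
All equal 42, so all 6 points lie in one plane.

Yes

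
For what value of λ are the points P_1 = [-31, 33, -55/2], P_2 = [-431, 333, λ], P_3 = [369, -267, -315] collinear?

260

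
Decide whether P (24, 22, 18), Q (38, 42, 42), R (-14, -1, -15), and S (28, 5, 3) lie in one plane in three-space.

With P as base: PQ = (14, 20, 24), PR = (-38, -23, -33), PS = (4, -17, -15).
PR × PS = (-216, -702, 738).
PQ · (PR × PS) = 648.
Since 648 ≠ 0, the four points are not coplanar.

No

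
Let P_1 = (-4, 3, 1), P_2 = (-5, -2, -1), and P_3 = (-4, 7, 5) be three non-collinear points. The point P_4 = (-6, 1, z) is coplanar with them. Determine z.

5

The plane through P_1, P_2, P_3 has equation −12x + 4y − 4z = 56.
Substituting P_4: (-4)z + (76) = 56, so z = 5.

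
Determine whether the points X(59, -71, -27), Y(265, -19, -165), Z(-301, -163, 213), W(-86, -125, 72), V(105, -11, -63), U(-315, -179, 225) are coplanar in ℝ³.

The plane through X, Y, Z has normal n = XY × XZ = (-216, 240, -232) and equation n·P = -23520.
Checking the remaining points: n·W = -28128, n·V = -10704, n·U = -27120.
Since n·W = -28128 ≠ -23520, W is off the plane and the points are not all coplanar.

No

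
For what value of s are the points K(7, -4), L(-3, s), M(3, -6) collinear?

-9

The three points are collinear iff det[KL; KM] = 0.
This determinant is linear in s: (4)s + (36) = 0, so s = -9.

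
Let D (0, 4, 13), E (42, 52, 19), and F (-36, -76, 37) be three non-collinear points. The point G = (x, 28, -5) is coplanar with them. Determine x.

0

The plane through D, E, F has equation 1632x − 1224y − 1632z = -26112.
Substituting G: (1632)x + (-26112) = -26112, so x = 0.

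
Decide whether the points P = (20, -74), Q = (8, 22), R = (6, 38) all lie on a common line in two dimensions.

Yes

PQ = (-12, 96), PR = (-14, 112).
Checking proportionality: PR = 7/6·PQ, so the vectors are parallel and the points are collinear.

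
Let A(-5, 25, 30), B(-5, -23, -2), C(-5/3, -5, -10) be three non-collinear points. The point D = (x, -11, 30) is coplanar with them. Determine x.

A normal to the plane is n = AB × AC = (960, -320/3, 160).
D lies in the plane iff n · AD = 0.
This gives (960)x + (8640) = 0, so x = -9.

-9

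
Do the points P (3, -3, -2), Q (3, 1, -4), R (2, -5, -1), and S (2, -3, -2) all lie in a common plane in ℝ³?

Yes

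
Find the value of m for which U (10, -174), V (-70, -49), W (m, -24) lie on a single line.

-86

The three points are collinear iff det[UV; UW] = 0.
This determinant is linear in m: (-125)m + (-10750) = 0, so m = -86.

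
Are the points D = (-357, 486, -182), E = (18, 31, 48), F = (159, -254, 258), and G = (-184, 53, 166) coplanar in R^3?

Yes

A normal to the plane through D, E, F is n = DE × DF = (-30000, -46320, -42720).
The plane has equation n·P = -4026480. For G: n·G = -4026480.
Equal, so G lies in the plane and all four are coplanar.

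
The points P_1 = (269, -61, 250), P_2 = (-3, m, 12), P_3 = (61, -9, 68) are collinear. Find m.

Direction P_1P_3 = (-208, 52, -182). From the x-coordinate of P_2, the parameter along the line is τ = (-3 − 269)/(-208) = 17/13.
Then m = (-61) + 17/13·(52) = 7.

7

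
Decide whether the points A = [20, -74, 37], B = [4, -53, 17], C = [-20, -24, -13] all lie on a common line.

No

AB = (-16, 21, -20), AC = (-40, 50, -50).
AB × AC = (-50, 0, 40).
The cross product is nonzero, so the points do not lie on one line.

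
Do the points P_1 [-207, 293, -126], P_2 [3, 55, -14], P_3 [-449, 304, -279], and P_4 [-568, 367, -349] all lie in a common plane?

A normal to the plane through P_1, P_2, P_3 is n = P_1P_2 × P_1P_3 = (35182, 5026, -55286).
The plane has equation n·P = 1155980. For P_4: n·P_4 = 1155980.
Equal, so P_4 lies in the plane and all four are coplanar.

Yes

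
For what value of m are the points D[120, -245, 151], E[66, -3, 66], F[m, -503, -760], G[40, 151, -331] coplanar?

202

The points are coplanar iff DE · (DF × DG) = 0.
Expanding, this is linear in m: (82984)m + (-16762768) = 0.
So m = 202.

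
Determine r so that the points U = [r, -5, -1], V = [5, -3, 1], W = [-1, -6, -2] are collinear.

1

Collinearity requires UV × UW = 0; each component is linear in r.
The y-component gives (-3)r + (3) = 0, so r = 1.
The remaining components then also vanish.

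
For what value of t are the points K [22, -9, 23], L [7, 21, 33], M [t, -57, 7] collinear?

Collinearity requires KL × KM = 0; each component is linear in t.
The y-component gives (10)t + (-460) = 0, so t = 46.
The remaining components then also vanish.

46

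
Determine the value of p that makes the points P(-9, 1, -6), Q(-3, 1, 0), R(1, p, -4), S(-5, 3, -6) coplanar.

Normal to plane PQS: n = (-12, 24, 12); plane equation n·X = 60.
Requiring n·R = 60: (24)p + (-60) = 60.
So p = 5.

5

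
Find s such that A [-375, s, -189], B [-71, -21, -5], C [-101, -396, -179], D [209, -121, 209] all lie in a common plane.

211

Coplanarity ⇔ det[AB; AC; AD] = 0.
Expanding, this is linear in s: (42300)s + (-8925300) = 0.
So s = 211.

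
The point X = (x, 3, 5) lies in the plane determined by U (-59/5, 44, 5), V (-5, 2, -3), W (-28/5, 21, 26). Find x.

A normal to the plane is n = UV × UW = (-1066, -962/5, 104).
X lies in the plane iff n · UX = 0.
This gives (-1066)x + (-23452/5) = 0, so x = -22/5.

-22/5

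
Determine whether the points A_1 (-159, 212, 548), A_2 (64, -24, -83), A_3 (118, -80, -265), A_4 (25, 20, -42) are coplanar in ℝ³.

A normal to the plane through A_1, A_2, A_3 is n = A_1A_2 × A_1A_3 = (7616, 6512, 256).
The plane has equation n·P = 309888. For A_4: n·A_4 = 309888.
Equal, so A_4 lies in the plane and all four are coplanar.

Yes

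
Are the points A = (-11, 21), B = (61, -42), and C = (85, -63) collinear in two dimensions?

Yes

AB = (72, -63), AC = (96, -84).
Checking proportionality: AC = 4/3·AB, so the vectors are parallel and the points are collinear.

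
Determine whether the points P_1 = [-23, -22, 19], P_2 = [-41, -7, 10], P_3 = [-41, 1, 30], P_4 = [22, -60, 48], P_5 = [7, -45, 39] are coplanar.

No

The plane through P_1, P_2, P_3 has normal n = P_1P_2 × P_1P_3 = (372, 360, -144) and equation n·P = -19212.
Checking the remaining points: n·P_4 = -20328, n·P_5 = -19212.
Since n·P_4 = -20328 ≠ -19212, P_4 is off the plane and the points are not all coplanar.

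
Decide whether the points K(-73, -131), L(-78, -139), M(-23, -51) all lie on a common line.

Yes

KL = (-5, -8), KM = (50, 80).
Twice the signed area of △KLM is (-5)(80) − (-8)(50) = 0.
The triangle is degenerate (zero area), so the points are collinear.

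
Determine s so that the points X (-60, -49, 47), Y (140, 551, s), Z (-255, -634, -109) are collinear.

207

Direction XZ = (-195, -585, -156). From the x-coordinate of Y, the parameter along the line is τ = (140 − (-60))/(-195) = -40/39.
Then s = 47 + (-40/39)·(-156) = 207.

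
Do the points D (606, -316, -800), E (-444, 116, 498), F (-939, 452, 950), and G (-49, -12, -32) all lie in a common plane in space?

A normal to the plane through D, E, F is n = DE × DF = (-240864, -167910, -138960).
The plane has equation n·P = 18263976. For G: n·G = 18263976.
Equal, so G lies in the plane and all four are coplanar.

Yes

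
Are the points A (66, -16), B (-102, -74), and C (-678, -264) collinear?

No

AB = (-168, -58), AC = (-744, -248).
If collinear, AC would be a scalar multiple of AB. But (-168)·(-248) ≠ (-58)·(-744) (difference -1488), so they are not parallel; the points are not collinear.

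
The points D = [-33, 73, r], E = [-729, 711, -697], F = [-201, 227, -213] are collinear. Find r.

-59

Direction EF = (528, -484, 484). From the x-coordinate of D, the parameter along the line is τ = (-33 − (-729))/528 = 29/22.
Then r = (-697) + 29/22·(484) = -59.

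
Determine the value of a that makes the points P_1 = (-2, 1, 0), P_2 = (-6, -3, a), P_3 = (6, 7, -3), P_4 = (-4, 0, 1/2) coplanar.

Normal to plane P_1P_3P_4: n = (0, 2, 4); plane equation n·P = 2.
Requiring n·P_2 = 2: (4)a + (-6) = 2.
So a = 2.

2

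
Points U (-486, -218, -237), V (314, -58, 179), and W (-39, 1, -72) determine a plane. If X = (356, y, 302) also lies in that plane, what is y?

-244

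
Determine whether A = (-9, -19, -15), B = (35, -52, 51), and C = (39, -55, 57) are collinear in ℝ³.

Yes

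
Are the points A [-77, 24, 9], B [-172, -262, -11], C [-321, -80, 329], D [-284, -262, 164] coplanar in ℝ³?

Yes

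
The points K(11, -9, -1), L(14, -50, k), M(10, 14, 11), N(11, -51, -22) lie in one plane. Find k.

Coplanarity ⇔ det[KL; KM; KN] = 0.
Expanding, this is linear in k: (42)k + (966) = 0.
So k = -23.

-23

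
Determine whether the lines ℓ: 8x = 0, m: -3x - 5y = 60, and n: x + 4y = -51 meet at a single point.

No

The three lines meet at one point iff the augmented coefficient matrix [aᵢ bᵢ cᵢ] has rank < 3, i.e. its determinant vanishes.
Here the determinant is 120.
Nonzero, so no common point exists.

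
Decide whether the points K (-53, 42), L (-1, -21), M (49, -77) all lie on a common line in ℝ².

KL = (52, -63), KM = (102, -119).
Twice the signed area of △KLM is (52)(-119) − (-63)(102) = 238.
The area is nonzero, so the three points are not collinear.

No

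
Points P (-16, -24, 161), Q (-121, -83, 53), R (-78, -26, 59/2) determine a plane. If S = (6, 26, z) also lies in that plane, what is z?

Coplanarity requires PQ · (PR × PS) = 0.
PQ = (-105, -59, -108), PR = (-62, -2, -263/2); the triple product is linear in z with coefficient -3448 and constant term 365488.
Setting it to zero: z = 106.

106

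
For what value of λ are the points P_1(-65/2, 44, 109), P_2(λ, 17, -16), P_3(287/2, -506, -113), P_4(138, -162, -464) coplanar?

1/2

Coplanarity ⇔ det[P_1P_2; P_1P_3; P_1P_4] = 0.
Expanding, this is linear in λ: (269418)λ + (-134709) = 0.
So λ = 1/2.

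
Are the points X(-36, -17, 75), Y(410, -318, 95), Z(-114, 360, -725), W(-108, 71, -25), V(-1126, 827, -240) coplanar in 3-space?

Yes

The plane through X, Y, Z has normal n = XY × XZ = (233260, 355240, 144664) and equation n·P = -3586640.
Checking the remaining points: n·W = -3586640, n·V = -3586640.
All equal -3586640, so all 5 points lie in one plane.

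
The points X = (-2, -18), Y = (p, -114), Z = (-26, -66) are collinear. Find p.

-50

Collinearity: (Y − X) must be parallel to (Z − X) = (-24, -48).
Cross-multiplying the components: (p − (-2))·(-48) = (-96)·(-24).
Solving gives p = -50.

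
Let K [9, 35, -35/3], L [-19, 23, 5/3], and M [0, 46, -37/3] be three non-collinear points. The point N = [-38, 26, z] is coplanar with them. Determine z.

7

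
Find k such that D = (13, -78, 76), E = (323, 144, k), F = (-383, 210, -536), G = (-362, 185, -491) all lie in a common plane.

Coplanarity ⇔ det[DE; DF; DG] = 0.
Expanding, this is linear in k: (3852)k + (84744) = 0.
So k = -22.

-22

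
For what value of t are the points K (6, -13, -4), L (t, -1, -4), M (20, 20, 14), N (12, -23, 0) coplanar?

4

The points are coplanar iff KL · (KM × KN) = 0.
Expanding, this is linear in t: (312)t + (-1248) = 0.
So t = 4.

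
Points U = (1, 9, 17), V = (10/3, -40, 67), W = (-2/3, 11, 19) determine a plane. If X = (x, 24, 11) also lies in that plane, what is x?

A normal to the plane is n = UV × UW = (-198, -88, -77).
X lies in the plane iff n · UX = 0.
This gives (-198)x + (-660) = 0, so x = -10/3.

-10/3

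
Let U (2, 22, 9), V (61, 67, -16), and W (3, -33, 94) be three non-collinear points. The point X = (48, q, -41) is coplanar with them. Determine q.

77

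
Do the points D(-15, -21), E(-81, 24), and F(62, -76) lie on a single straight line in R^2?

DE = (-66, 45), DF = (77, -55).
If collinear, DF would be a scalar multiple of DE. But (-66)·(-55) ≠ (45)·(77) (difference 165), so they are not parallel; the points are not collinear.

No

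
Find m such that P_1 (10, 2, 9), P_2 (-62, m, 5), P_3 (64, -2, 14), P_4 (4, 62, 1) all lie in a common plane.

-14

Normal to plane P_1P_3P_4: n = (-268, 402, 3216); plane equation n·P = 27068.
Requiring n·P_2 = 27068: (402)m + (32696) = 27068.
So m = -14.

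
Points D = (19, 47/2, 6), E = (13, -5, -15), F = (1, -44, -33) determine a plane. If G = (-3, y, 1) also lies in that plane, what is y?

-27

A normal to the plane is n = DE × DF = (-306, 144, -108).
G lies in the plane iff n · DG = 0.
This gives (144)y + (3888) = 0, so y = -27.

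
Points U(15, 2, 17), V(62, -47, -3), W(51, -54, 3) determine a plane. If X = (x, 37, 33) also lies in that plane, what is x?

The plane through U, V, W has equation −434x − 62y − 868z = -21390.
Substituting X: (-434)x + (-30938) = -21390, so x = -22.

-22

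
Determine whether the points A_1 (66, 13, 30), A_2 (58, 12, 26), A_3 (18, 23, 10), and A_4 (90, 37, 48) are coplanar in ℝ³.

A normal to the plane through A_1, A_2, A_3 is n = A_1A_2 × A_1A_3 = (60, 32, -128).
The plane has equation n·P = 536. For A_4: n·A_4 = 440.
440 ≠ 536, so A_4 is off the plane.

No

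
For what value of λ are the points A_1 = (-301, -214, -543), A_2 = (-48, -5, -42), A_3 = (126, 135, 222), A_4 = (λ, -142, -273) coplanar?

-220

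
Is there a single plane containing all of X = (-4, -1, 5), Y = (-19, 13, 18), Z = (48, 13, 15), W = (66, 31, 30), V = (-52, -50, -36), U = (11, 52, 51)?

The plane through X, Y, Z has normal n = XY × XZ = (-42, 826, -938) and equation n·P = -5348.
Checking the remaining points: n·W = -5306, n·V = -5348, n·U = -5348.
Since n·W = -5306 ≠ -5348, W is off the plane and the points are not all coplanar.

No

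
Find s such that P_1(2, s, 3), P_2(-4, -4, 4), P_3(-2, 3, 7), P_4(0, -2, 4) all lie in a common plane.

The points are coplanar iff P_1P_2 · (P_1P_3 × P_1P_4) = 0.
Expanding, this is linear in s: (-12)s + (-36) = 0.
So s = -3.

-3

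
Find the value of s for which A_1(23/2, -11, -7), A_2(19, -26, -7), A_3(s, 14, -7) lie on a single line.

-1

Collinearity requires A_1A_2 × A_1A_3 = 0; each component is linear in s.
The z-component gives (15)s + (15) = 0, so s = -1.
The remaining components then also vanish.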